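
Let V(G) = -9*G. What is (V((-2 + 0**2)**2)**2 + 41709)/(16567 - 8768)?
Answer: 43005/7799 ≈ 5.5142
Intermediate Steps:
(V((-2 + 0**2)**2)**2 + 41709)/(16567 - 8768) = ((-9*(-2 + 0**2)**2)**2 + 41709)/(16567 - 8768) = ((-9*(-2 + 0)**2)**2 + 41709)/7799 = ((-9*(-2)**2)**2 + 41709)*(1/7799) = ((-9*4)**2 + 41709)*(1/7799) = ((-36)**2 + 41709)*(1/7799) = (1296 + 41709)*(1/7799) = 43005*(1/7799) = 43005/7799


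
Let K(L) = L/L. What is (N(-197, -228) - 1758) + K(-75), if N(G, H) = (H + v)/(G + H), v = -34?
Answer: -746463/425 ≈ -1756.4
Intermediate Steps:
N(G, H) = (-34 + H)/(G + H) (N(G, H) = (H - 34)/(G + H) = (-34 + H)/(G + H))
K(L) = 1
(N(-197, -228) - 1758) + K(-75) = ((-34 - 228)/(-197 - 228) - 1758) + 1 = (-262/(-425) - 1758) + 1 = (-1/425*(-262) - 1758) + 1 = (262/425 - 1758) + 1 = -746888/425 + 1 = -746463/425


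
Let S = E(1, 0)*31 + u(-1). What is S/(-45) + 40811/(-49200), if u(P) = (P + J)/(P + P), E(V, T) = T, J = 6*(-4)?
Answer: -163433/147600 ≈ -1.1073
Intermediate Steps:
J = -24
u(P) = (-24 + P)/(2*P) (u(P) = (P - 24)/(P + P) = (-24 + P)/((2*P)) = (-24 + P)*(1/(2*P)) = (-24 + P)/(2*P))
S = 25/2 (S = 0*31 + (½)*(-24 - 1)/(-1) = 0 + (½)*(-1)*(-25) = 0 + 25/2 = 25/2 ≈ 12.500)
S/(-45) + 40811/(-49200) = (25/2)/(-45) + 40811/(-49200) = (25/2)*(-1/45) + 40811*(-1/49200) = -5/18 - 40811/49200 = -163433/147600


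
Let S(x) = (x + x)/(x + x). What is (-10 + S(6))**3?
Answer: -729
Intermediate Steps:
S(x) = 1 (S(x) = (2*x)/((2*x)) = (2*x)*(1/(2*x)) = 1)
(-10 + S(6))**3 = (-10 + 1)**3 = (-9)**3 = -729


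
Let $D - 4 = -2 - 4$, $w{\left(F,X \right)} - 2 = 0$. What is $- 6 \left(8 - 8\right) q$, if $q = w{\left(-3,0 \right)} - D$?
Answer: $0$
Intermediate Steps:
$w{\left(F,X \right)} = 2$ ($w{\left(F,X \right)} = 2 + 0 = 2$)
$D = -2$ ($D = 4 - 6 = -2$)
$q = 4$ ($q = 2 - -2 = 2 + 2 = 4$)
$- 6 \left(8 - 8\right) q = - 6 \left(8 - 8\right) 4 = \left(-6\right) 0 \cdot 4 = 0 \cdot 4 = 0$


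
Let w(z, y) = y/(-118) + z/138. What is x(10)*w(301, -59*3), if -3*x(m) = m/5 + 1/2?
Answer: -635/207 ≈ -3.0676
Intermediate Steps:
x(m) = -⅙ - m/15 (x(m) = -(m/5 + 1/2)/3 = -(m*(⅕) + 1*(½))/3 = -(m/5 + ½)/3 = -(½ + m/5)/3 = -⅙ - m/15)
w(z, y) = -y/118 + z/138 (w(z, y) = y*(-1/118) + z*(1/138) = -y/118 + z/138)
x(10)*w(301, -59*3) = (-⅙ - 1/15*10)*(-(-1)*3/2 + (1/138)*301) = (-⅙ - ⅔)*(-1/118*(-177) + 301/138) = -5*(3/2 + 301/138)/6 = -⅚*254/69 = -635/207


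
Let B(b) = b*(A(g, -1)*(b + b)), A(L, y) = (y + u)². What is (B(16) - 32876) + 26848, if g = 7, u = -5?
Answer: 12404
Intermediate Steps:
A(L, y) = (-5 + y)² (A(L, y) = (y - 5)² = (-5 + y)²)
B(b) = 72*b² (B(b) = b*((-5 - 1)²*(b + b)) = b*((-6)²*(2*b)) = b*(36*(2*b)) = b*(72*b) = 72*b²)
(B(16) - 32876) + 26848 = (72*16² - 32876) + 26848 = (72*256 - 32876) + 26848 = (18432 - 32876) + 26848 = -14444 + 26848 = 12404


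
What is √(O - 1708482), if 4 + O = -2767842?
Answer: 2*I*√1119082 ≈ 2115.7*I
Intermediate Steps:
O = -2767846 (O = -4 - 2767842 = -2767846)
√(O - 1708482) = √(-2767846 - 1708482) = √(-4476328) = 2*I*√1119082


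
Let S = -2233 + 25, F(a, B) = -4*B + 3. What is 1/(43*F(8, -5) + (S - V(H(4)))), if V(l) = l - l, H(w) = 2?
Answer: -1/1219 ≈ -0.00082034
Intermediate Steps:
F(a, B) = 3 - 4*B
V(l) = 0
S = -2208
1/(43*F(8, -5) + (S - V(H(4)))) = 1/(43*(3 - 4*(-5)) + (-2208 - 1*0)) = 1/(43*(3 + 20) + (-2208 + 0)) = 1/(43*23 - 2208) = 1/(989 - 2208) = 1/(-1219) = -1/1219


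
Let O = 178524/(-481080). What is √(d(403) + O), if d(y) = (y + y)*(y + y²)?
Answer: √584233374339070/2110 ≈ 11455.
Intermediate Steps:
d(y) = 2*y*(y + y²) (d(y) = (2*y)*(y + y²) = 2*y*(y + y²))
O = -783/2110 (O = 178524*(-1/481080) = -783/2110 ≈ -0.37109)
√(d(403) + O) = √(2*403²*(1 + 403) - 783/2110) = √(2*162409*404 - 783/2110) = √(131226472 - 783/2110) = √(276887855137/2110) = √584233374339070/2110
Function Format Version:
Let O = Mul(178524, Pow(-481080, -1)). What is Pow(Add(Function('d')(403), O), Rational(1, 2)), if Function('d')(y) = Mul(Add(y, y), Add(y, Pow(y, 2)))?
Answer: Mul(Rational(1, 2110), Pow(584233374339070, Rational(1, 2))) ≈ 11455.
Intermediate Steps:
Function('d')(y) = Mul(2, y, Add(y, Pow(y, 2))) (Function('d')(y) = Mul(Mul(2, y), Add(y, Pow(y, 2))) = Mul(2, y, Add(y, Pow(y, 2))))
O = Rational(-783, 2110) (O = Mul(178524, Rational(-1, 481080)) = Rational(-783, 2110) ≈ -0.37109)
Pow(Add(Function('d')(403), O), Rational(1, 2)) = Pow(Add(Mul(2, Pow(403, 2), Add(1, 403)), Rational(-783, 2110)), Rational(1, 2)) = Pow(Add(Mul(2, 162409, 404), Rational(-783, 2110)), Rational(1, 2)) = Pow(Add(131226472, Rational(-783, 2110)), Rational(1, 2)) = Pow(Rational(276887855137, 2110), Rational(1, 2)) = Mul(Rational(1, 2110), Pow(584233374339070, Rational(1, 2)))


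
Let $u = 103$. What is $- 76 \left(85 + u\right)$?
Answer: $-14288$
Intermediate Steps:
$- 76 \left(85 + u\right) = - 76 \left(85 + 103\right) = \left(-76\right) 188 = -14288$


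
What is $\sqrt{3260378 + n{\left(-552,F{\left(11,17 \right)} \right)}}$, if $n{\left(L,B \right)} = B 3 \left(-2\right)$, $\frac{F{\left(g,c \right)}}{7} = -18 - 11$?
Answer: $2 \sqrt{815399} \approx 1806.0$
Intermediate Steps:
$F{\left(g,c \right)} = -203$ ($F{\left(g,c \right)} = 7 \left(-18 - 11\right) = 7 \left(-29\right) = -203$)
$n{\left(L,B \right)} = - 6 B$ ($n{\left(L,B \right)} = 3 B \left(-2\right) = - 6 B$)
$\sqrt{3260378 + n{\left(-552,F{\left(11,17 \right)} \right)}} = \sqrt{3260378 - -1218} = \sqrt{3260378 + 1218} = \sqrt{3261596} = 2 \sqrt{815399}$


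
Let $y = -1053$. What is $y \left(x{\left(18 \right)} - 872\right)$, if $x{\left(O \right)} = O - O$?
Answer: $918216$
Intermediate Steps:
$x{\left(O \right)} = 0$
$y \left(x{\left(18 \right)} - 872\right) = - 1053 \left(0 - 872\right) = \left(-1053\right) \left(-872\right) = 918216$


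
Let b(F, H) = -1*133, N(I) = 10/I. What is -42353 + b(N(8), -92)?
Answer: -42486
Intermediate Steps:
b(F, H) = -133
-42353 + b(N(8), -92) = -42353 - 133 = -42486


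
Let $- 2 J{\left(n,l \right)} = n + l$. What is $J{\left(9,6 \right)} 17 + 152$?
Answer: $\frac{49}{2} \approx 24.5$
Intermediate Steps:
$J{\left(n,l \right)} = - \frac{l}{2} - \frac{n}{2}$ ($J{\left(n,l \right)} = - \frac{n + l}{2} = - \frac{l + n}{2} = - \frac{l}{2} - \frac{n}{2}$)
$J{\left(9,6 \right)} 17 + 152 = \left(\left(- \frac{1}{2}\right) 6 - \frac{9}{2}\right) 17 + 152 = \left(-3 - \frac{9}{2}\right) 17 + 152 = \left(- \frac{15}{2}\right) 17 + 152 = - \frac{255}{2} + 152 = \frac{49}{2}$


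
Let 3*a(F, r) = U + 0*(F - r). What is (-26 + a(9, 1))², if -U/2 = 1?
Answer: 6400/9 ≈ 711.11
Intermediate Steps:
U = -2 (U = -2*1 = -2)
a(F, r) = -⅔ (a(F, r) = (-2 + 0*(F - r))/3 = (-2 + 0)/3 = (⅓)*(-2) = -⅔)
(-26 + a(9, 1))² = (-26 - ⅔)² = (-80/3)² = 6400/9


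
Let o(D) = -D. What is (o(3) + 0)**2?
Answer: 9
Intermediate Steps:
o(D) = -D
(o(3) + 0)**2 = (-1*3 + 0)**2 = (-3 + 0)**2 = (-3)**2 = 9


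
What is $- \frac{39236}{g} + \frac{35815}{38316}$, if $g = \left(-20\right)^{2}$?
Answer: $- \frac{23266259}{239475} \approx -97.155$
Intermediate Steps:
$g = 400$
$- \frac{39236}{g} + \frac{35815}{38316} = - \frac{39236}{400} + \frac{35815}{38316} = \left(-39236\right) \frac{1}{400} + 35815 \cdot \frac{1}{38316} = - \frac{9809}{100} + \frac{35815}{38316} = - \frac{23266259}{239475}$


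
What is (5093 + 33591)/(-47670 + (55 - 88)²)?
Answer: -38684/46581 ≈ -0.83047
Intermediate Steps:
(5093 + 33591)/(-47670 + (55 - 88)²) = 38684/(-47670 + (-33)²) = 38684/(-47670 + 1089) = 38684/(-46581) = 38684*(-1/46581) = -38684/46581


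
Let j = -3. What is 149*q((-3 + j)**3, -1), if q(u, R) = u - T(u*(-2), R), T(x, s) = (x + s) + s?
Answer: -96254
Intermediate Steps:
T(x, s) = x + 2*s (T(x, s) = (s + x) + s = x + 2*s)
q(u, R) = -2*R + 3*u (q(u, R) = u - (u*(-2) + 2*R) = u - (-2*u + 2*R) = u + (-2*R + 2*u) = -2*R + 3*u)
149*q((-3 + j)**3, -1) = 149*(-2*(-1) + 3*(-3 - 3)**3) = 149*(2 + 3*(-6)**3) = 149*(2 + 3*(-216)) = 149*(2 - 648) = 149*(-646) = -96254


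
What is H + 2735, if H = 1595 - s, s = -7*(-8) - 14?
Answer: 4288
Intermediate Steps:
s = 42 (s = 56 - 14 = 42)
H = 1553 (H = 1595 - 1*42 = 1595 - 42 = 1553)
H + 2735 = 1553 + 2735 = 4288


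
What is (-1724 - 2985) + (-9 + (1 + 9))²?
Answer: -4708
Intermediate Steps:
(-1724 - 2985) + (-9 + (1 + 9))² = -4709 + (-9 + 10)² = -4709 + 1² = -4709 + 1 = -4708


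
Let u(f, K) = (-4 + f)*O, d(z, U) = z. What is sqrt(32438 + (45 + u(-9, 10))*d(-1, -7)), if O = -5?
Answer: 6*sqrt(898) ≈ 179.80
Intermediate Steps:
u(f, K) = 20 - 5*f (u(f, K) = (-4 + f)*(-5) = 20 - 5*f)
sqrt(32438 + (45 + u(-9, 10))*d(-1, -7)) = sqrt(32438 + (45 + (20 - 5*(-9)))*(-1)) = sqrt(32438 + (45 + (20 + 45))*(-1)) = sqrt(32438 + (45 + 65)*(-1)) = sqrt(32438 + 110*(-1)) = sqrt(32438 - 110) = sqrt(32328) = 6*sqrt(898)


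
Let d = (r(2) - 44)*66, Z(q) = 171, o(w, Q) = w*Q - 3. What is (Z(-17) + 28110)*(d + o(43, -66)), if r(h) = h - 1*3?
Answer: -164340891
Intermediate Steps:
r(h) = -3 + h (r(h) = h - 3 = -3 + h)
o(w, Q) = -3 + Q*w (o(w, Q) = Q*w - 3 = -3 + Q*w)
d = -2970 (d = ((-3 + 2) - 44)*66 = (-1 - 44)*66 = -45*66 = -2970)
(Z(-17) + 28110)*(d + o(43, -66)) = (171 + 28110)*(-2970 + (-3 - 66*43)) = 28281*(-2970 + (-3 - 2838)) = 28281*(-2970 - 2841) = 28281*(-5811) = -164340891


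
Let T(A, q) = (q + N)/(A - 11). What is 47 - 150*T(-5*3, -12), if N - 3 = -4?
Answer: -28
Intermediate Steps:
N = -1 (N = 3 - 4 = -1)
T(A, q) = (-1 + q)/(-11 + A) (T(A, q) = (q - 1)/(A - 11) = (-1 + q)/(-11 + A))
47 - 150*T(-5*3, -12) = 47 - 150*(-1 - 12)/(-11 - 5*3) = 47 - 150*(-13)/(-11 - 15) = 47 - 150*(-13)/(-26) = 47 - (-75)*(-13)/13 = 47 - 150*½ = 47 - 75 = -28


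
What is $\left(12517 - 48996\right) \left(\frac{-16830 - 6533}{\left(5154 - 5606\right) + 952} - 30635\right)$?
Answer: $\frac{559619341377}{500} \approx 1.1192 \cdot 10^{9}$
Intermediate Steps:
$\left(12517 - 48996\right) \left(\frac{-16830 - 6533}{\left(5154 - 5606\right) + 952} - 30635\right) = - 36479 \left(- \frac{23363}{\left(5154 - 5606\right) + 952} - 30635\right) = - 36479 \left(- \frac{23363}{-452 + 952} - 30635\right) = - 36479 \left(- \frac{23363}{500} - 30635\right) = \left(-36479\right) \left(- \frac{15340863}{500}\right) = \frac{559619341377}{500}$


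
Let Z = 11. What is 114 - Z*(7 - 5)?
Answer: 92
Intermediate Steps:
114 - Z*(7 - 5) = 114 - 11*(7 - 5) = 114 - 11*2 = 114 - 1*22 = 114 - 22 = 92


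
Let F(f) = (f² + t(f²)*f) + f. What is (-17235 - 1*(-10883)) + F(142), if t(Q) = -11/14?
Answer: 96897/7 ≈ 13842.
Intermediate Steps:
t(Q) = -11/14 (t(Q) = -11*1/14 = -11/14)
F(f) = f² + 3*f/14 (F(f) = (f² - 11*f/14) + f = f² + 3*f/14)
(-17235 - 1*(-10883)) + F(142) = (-17235 - 1*(-10883)) + (1/14)*142*(3 + 14*142) = (-17235 + 10883) + (1/14)*142*(3 + 1988) = -6352 + (1/14)*142*1991 = -6352 + 141361/7 = 96897/7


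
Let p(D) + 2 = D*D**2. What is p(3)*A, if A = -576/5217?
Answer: -4800/1739 ≈ -2.7602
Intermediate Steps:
p(D) = -2 + D**3 (p(D) = -2 + D*D**2 = -2 + D**3)
A = -192/1739 (A = -576*1/5217 = -192/1739 ≈ -0.11041)
p(3)*A = (-2 + 3**3)*(-192/1739) = (-2 + 27)*(-192/1739) = 25*(-192/1739) = -4800/1739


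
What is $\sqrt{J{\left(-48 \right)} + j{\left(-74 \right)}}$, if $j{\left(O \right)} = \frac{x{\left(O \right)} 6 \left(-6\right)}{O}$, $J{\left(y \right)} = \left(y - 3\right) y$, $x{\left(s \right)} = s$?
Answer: $6 \sqrt{67} \approx 49.112$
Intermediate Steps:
$J{\left(y \right)} = y \left(-3 + y\right)$ ($J{\left(y \right)} = \left(-3 + y\right) y = y \left(-3 + y\right)$)
$j{\left(O \right)} = -36$ ($j{\left(O \right)} = \frac{O 6 \left(-6\right)}{O} = \frac{6 O \left(-6\right)}{O} = \frac{\left(-36\right) O}{O} = -36$)
$\sqrt{J{\left(-48 \right)} + j{\left(-74 \right)}} = \sqrt{- 48 \left(-3 - 48\right) - 36} = \sqrt{\left(-48\right) \left(-51\right) - 36} = \sqrt{2448 - 36} = \sqrt{2412} = 6 \sqrt{67}$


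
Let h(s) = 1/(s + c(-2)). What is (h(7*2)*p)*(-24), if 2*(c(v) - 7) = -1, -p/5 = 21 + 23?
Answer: 10560/41 ≈ 257.56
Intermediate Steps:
p = -220 (p = -5*(21 + 23) = -5*44 = -220)
c(v) = 13/2 (c(v) = 7 + (½)*(-1) = 7 - ½ = 13/2)
h(s) = 1/(13/2 + s) (h(s) = 1/(s + 13/2) = 1/(13/2 + s))
(h(7*2)*p)*(-24) = ((2/(13 + 2*(7*2)))*(-220))*(-24) = ((2/(13 + 2*14))*(-220))*(-24) = ((2/(13 + 28))*(-220))*(-24) = ((2/41)*(-220))*(-24) = -440/41*(-24) = 10560/41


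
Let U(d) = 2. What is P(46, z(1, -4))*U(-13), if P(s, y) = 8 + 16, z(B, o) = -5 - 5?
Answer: 48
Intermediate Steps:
z(B, o) = -10
P(s, y) = 24
P(46, z(1, -4))*U(-13) = 24*2 = 48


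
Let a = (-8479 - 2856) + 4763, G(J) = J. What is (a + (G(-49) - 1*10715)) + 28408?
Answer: 11072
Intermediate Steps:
a = -6572 (a = -11335 + 4763 = -6572)
(a + (G(-49) - 1*10715)) + 28408 = (-6572 + (-49 - 1*10715)) + 28408 = (-6572 + (-49 - 10715)) + 28408 = (-6572 - 10764) + 28408 = -17336 + 28408 = 11072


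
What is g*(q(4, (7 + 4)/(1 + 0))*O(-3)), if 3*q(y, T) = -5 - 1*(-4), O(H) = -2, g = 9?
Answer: 6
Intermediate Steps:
q(y, T) = -⅓ (q(y, T) = (-5 - 1*(-4))/3 = (-5 + 4)/3 = (⅓)*(-1) = -⅓)
g*(q(4, (7 + 4)/(1 + 0))*O(-3)) = 9*(-⅓*(-2)) = 9*(⅔) = 6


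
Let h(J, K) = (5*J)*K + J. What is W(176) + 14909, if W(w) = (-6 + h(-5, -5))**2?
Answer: 27905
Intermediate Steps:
h(J, K) = J + 5*J*K (h(J, K) = 5*J*K + J = J + 5*J*K)
W(w) = 12996 (W(w) = (-6 - 5*(1 + 5*(-5)))**2 = (-6 - 5*(1 - 25))**2 = (-6 - 5*(-24))**2 = (-6 + 120)**2 = 114**2 = 12996)
W(176) + 14909 = 12996 + 14909 = 27905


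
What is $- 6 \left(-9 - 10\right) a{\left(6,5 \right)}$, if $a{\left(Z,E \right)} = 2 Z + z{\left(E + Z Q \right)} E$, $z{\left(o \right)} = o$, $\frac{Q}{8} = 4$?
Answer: $113658$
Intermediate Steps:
$Q = 32$ ($Q = 8 \cdot 4 = 32$)
$a{\left(Z,E \right)} = 2 Z + E \left(E + 32 Z\right)$ ($a{\left(Z,E \right)} = 2 Z + \left(E + Z 32\right) E = 2 Z + \left(E + 32 Z\right) E = 2 Z + E \left(E + 32 Z\right)$)
$- 6 \left(-9 - 10\right) a{\left(6,5 \right)} = - 6 \left(-9 - 10\right) \left(2 \cdot 6 + 5 \left(5 + 32 \cdot 6\right)\right) = - 6 \left(- 19 \left(12 + 5 \left(5 + 192\right)\right)\right) = - 6 \left(- 19 \left(12 + 5 \cdot 197\right)\right) = - 6 \left(- 19 \left(12 + 985\right)\right) = - 6 \left(\left(-19\right) 997\right) = \left(-6\right) \left(-18943\right) = 113658$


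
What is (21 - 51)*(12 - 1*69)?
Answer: 1710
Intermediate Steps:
(21 - 51)*(12 - 1*69) = -30*(12 - 69) = -30*(-57) = 1710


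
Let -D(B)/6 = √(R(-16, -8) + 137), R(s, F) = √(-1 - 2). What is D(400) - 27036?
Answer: -27036 - 6*√(137 + I*√3) ≈ -27106.0 - 0.44393*I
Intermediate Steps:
R(s, F) = I*√3 (R(s, F) = √(-3) = I*√3)
D(B) = -6*√(137 + I*√3) (D(B) = -6*√(I*√3 + 137) = -6*√(137 + I*√3))
D(400) - 27036 = -6*√(137 + I*√3) - 27036 = -27036 - 6*√(137 + I*√3)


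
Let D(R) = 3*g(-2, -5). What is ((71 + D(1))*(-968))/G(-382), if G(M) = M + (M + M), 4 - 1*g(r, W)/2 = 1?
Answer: 43076/573 ≈ 75.176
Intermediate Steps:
g(r, W) = 6 (g(r, W) = 8 - 2*1 = 8 - 2 = 6)
D(R) = 18 (D(R) = 3*6 = 18)
G(M) = 3*M (G(M) = M + 2*M = 3*M)
((71 + D(1))*(-968))/G(-382) = ((71 + 18)*(-968))/((3*(-382))) = (89*(-968))/(-1146) = -86152*(-1/1146) = 43076/573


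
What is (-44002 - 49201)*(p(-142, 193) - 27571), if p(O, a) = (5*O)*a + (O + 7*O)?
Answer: 15447185611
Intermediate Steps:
p(O, a) = 8*O + 5*O*a (p(O, a) = 5*O*a + 8*O = 8*O + 5*O*a)
(-44002 - 49201)*(p(-142, 193) - 27571) = (-44002 - 49201)*(-142*(8 + 5*193) - 27571) = -93203*(-142*(8 + 965) - 27571) = -93203*(-142*973 - 27571) = -93203*(-138166 - 27571) = -93203*(-165737) = 15447185611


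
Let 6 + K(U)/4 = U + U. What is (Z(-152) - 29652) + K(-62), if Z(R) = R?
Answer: -30324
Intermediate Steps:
K(U) = -24 + 8*U (K(U) = -24 + 4*(U + U) = -24 + 4*(2*U) = -24 + 8*U)
(Z(-152) - 29652) + K(-62) = (-152 - 29652) + (-24 + 8*(-62)) = -29804 + (-24 - 496) = -29804 - 520 = -30324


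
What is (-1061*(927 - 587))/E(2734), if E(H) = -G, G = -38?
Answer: -180370/19 ≈ -9493.2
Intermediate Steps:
E(H) = 38 (E(H) = -1*(-38) = 38)
(-1061*(927 - 587))/E(2734) = -1061*(927 - 587)/38 = -1061*340*(1/38) = -360740*1/38 = -180370/19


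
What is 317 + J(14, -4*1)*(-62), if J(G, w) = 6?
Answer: -55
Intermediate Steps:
317 + J(14, -4*1)*(-62) = 317 + 6*(-62) = 317 - 372 = -55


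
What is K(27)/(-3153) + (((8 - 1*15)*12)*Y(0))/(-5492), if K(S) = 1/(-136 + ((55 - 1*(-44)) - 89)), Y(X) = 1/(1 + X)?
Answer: 8344211/545462694 ≈ 0.015297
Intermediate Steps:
K(S) = -1/126 (K(S) = 1/(-136 + ((55 + 44) - 89)) = 1/(-136 + (99 - 89)) = 1/(-136 + 10) = 1/(-126) = -1/126)
K(27)/(-3153) + (((8 - 1*15)*12)*Y(0))/(-5492) = -1/126/(-3153) + (((8 - 1*15)*12)/(1 + 0))/(-5492) = -1/126*(-1/3153) + (((8 - 15)*12)/1)*(-1/5492) = 1/397278 + (-7*12*1)*(-1/5492) = 1/397278 - 84*1*(-1/5492) = 1/397278 - 84*(-1/5492) = 1/397278 + 21/1373 = 8344211/545462694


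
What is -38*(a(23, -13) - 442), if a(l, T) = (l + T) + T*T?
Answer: 9994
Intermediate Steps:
a(l, T) = T + l + T**2 (a(l, T) = (T + l) + T**2 = T + l + T**2)
-38*(a(23, -13) - 442) = -38*((-13 + 23 + (-13)**2) - 442) = -38*((-13 + 23 + 169) - 442) = -38*(179 - 442) = -38*(-263) = 9994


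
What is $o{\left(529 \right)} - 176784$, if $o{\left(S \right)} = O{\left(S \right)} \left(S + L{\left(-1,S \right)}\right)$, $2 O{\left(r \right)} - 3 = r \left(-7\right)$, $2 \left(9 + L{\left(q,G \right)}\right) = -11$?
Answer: $-1128609$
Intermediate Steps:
$L{\left(q,G \right)} = - \frac{29}{2}$ ($L{\left(q,G \right)} = -9 + \frac{1}{2} \left(-11\right) = -9 - \frac{11}{2} = - \frac{29}{2}$)
$O{\left(r \right)} = \frac{3}{2} - \frac{7 r}{2}$ ($O{\left(r \right)} = \frac{3}{2} + \frac{r \left(-7\right)}{2} = \frac{3}{2} + \frac{\left(-7\right) r}{2} = \frac{3}{2} - \frac{7 r}{2}$)
$o{\left(S \right)} = \left(- \frac{29}{2} + S\right) \left(\frac{3}{2} - \frac{7 S}{2}\right)$ ($o{\left(S \right)} = \left(\frac{3}{2} - \frac{7 S}{2}\right) \left(S - \frac{29}{2}\right) = \left(\frac{3}{2} - \frac{7 S}{2}\right) \left(- \frac{29}{2} + S\right) = \left(- \frac{29}{2} + S\right) \left(\frac{3}{2} - \frac{7 S}{2}\right)$)
$o{\left(529 \right)} - 176784 = \left(- \frac{87}{4} - \frac{7 \cdot 529^{2}}{2} + \frac{209}{4} \cdot 529\right) - 176784 = \left(- \frac{87}{4} - \frac{1958887}{2} + \frac{110561}{4}\right) - 176784 = -951825 - 176784 = -1128609$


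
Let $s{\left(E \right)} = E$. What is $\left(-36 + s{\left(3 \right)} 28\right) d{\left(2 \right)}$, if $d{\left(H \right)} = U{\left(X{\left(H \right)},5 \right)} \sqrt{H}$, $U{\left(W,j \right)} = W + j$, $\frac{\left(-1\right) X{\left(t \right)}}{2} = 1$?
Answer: $144 \sqrt{2} \approx 203.65$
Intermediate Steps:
$X{\left(t \right)} = -2$ ($X{\left(t \right)} = \left(-2\right) 1 = -2$)
$d{\left(H \right)} = 3 \sqrt{H}$ ($d{\left(H \right)} = \left(-2 + 5\right) \sqrt{H} = 3 \sqrt{H}$)
$\left(-36 + s{\left(3 \right)} 28\right) d{\left(2 \right)} = \left(-36 + 3 \cdot 28\right) 3 \sqrt{2} = \left(-36 + 84\right) 3 \sqrt{2} = 48 \cdot 3 \sqrt{2} = 144 \sqrt{2}$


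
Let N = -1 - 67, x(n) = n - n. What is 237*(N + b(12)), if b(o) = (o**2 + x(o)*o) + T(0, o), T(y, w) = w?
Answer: 20856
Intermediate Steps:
x(n) = 0
N = -68
b(o) = o + o**2 (b(o) = (o**2 + 0*o) + o = (o**2 + 0) + o = o**2 + o = o + o**2)
237*(N + b(12)) = 237*(-68 + 12*(1 + 12)) = 237*(-68 + 12*13) = 237*(-68 + 156) = 237*88 = 20856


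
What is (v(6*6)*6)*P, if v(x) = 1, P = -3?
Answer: -18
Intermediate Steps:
(v(6*6)*6)*P = (1*6)*(-3) = 6*(-3) = -18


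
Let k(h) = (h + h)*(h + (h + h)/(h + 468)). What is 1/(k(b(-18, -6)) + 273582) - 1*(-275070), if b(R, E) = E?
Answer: 5796105046817/21071382 ≈ 2.7507e+5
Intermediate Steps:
k(h) = 2*h*(h + 2*h/(468 + h)) (k(h) = (2*h)*(h + (2*h)/(468 + h)) = (2*h)*(h + 2*h/(468 + h)) = 2*h*(h + 2*h/(468 + h)))
1/(k(b(-18, -6)) + 273582) - 1*(-275070) = 1/(2*(-6)²*(470 - 6)/(468 - 6) + 273582) - 1*(-275070) = 1/(2*36*464/462 + 273582) + 275070 = 1/(2*36*(1/462)*464 + 273582) + 275070 = 1/(5568/77 + 273582) + 275070 = 1/(21071382/77) + 275070 = 77/21071382 + 275070 = 5796105046817/21071382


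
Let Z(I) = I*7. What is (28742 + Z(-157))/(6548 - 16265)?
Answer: -27643/9717 ≈ -2.8448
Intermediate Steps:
Z(I) = 7*I
(28742 + Z(-157))/(6548 - 16265) = (28742 + 7*(-157))/(6548 - 16265) = (28742 - 1099)/(-9717) = 27643*(-1/9717) = -27643/9717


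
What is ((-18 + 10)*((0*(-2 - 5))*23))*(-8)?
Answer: 0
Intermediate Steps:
((-18 + 10)*((0*(-2 - 5))*23))*(-8) = -8*0*(-7)*23*(-8) = -0*23*(-8) = -8*0*(-8) = 0*(-8) = 0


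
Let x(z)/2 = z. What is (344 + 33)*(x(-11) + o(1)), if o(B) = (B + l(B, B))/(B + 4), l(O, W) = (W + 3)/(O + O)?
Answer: -40339/5 ≈ -8067.8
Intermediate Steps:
l(O, W) = (3 + W)/(2*O) (l(O, W) = (3 + W)/((2*O)) = (3 + W)*(1/(2*O)) = (3 + W)/(2*O))
x(z) = 2*z
o(B) = (B + (3 + B)/(2*B))/(4 + B) (o(B) = (B + (3 + B)/(2*B))/(B + 4) = (B + (3 + B)/(2*B))/(4 + B))
(344 + 33)*(x(-11) + o(1)) = (344 + 33)*(2*(-11) + (½)*(3 + 1 + 2*1²)/(1*(4 + 1))) = 377*(-22 + (½)*1*(3 + 1 + 2*1)/5) = 377*(-22 + (½)*1*(⅕)*(3 + 1 + 2)) = 377*(-22 + (½)*1*(⅕)*6) = 377*(-22 + ⅗) = 377*(-107/5) = -40339/5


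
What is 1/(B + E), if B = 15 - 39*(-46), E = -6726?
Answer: -1/4917 ≈ -0.00020338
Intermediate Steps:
B = 1809 (B = 15 + 1794 = 1809)
1/(B + E) = 1/(1809 - 6726) = 1/(-4917) = -1/4917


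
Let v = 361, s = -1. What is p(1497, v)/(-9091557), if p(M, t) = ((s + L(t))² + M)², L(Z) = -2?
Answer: -252004/1010173 ≈ -0.24947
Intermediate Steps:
p(M, t) = (9 + M)² (p(M, t) = ((-1 - 2)² + M)² = ((-3)² + M)² = (9 + M)²)
p(1497, v)/(-9091557) = (9 + 1497)²/(-9091557) = 1506²*(-1/9091557) = 2268036*(-1/9091557) = -252004/1010173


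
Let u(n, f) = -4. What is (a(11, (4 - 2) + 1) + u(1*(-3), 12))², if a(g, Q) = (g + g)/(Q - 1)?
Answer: 49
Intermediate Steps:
a(g, Q) = 2*g/(-1 + Q) (a(g, Q) = (2*g)/(-1 + Q) = 2*g/(-1 + Q))
(a(11, (4 - 2) + 1) + u(1*(-3), 12))² = (2*11/(-1 + ((4 - 2) + 1)) - 4)² = (2*11/(-1 + (2 + 1)) - 4)² = (2*11/(-1 + 3) - 4)² = (2*11/2 - 4)² = (2*11*(½) - 4)² = (11 - 4)² = 7² = 49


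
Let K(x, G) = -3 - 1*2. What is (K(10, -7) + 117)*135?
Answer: 15120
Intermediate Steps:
K(x, G) = -5 (K(x, G) = -3 - 2 = -5)
(K(10, -7) + 117)*135 = (-5 + 117)*135 = 112*135 = 15120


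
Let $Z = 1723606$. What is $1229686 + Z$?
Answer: $2953292$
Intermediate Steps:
$1229686 + Z = 1229686 + 1723606 = 2953292$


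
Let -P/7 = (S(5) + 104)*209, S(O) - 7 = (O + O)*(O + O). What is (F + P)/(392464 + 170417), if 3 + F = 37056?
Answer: -271640/562881 ≈ -0.48259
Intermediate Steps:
S(O) = 7 + 4*O**2 (S(O) = 7 + (O + O)*(O + O) = 7 + (2*O)*(2*O) = 7 + 4*O**2)
F = 37053 (F = -3 + 37056 = 37053)
P = -308693 (P = -7*((7 + 4*5**2) + 104)*209 = -7*((7 + 4*25) + 104)*209 = -7*((7 + 100) + 104)*209 = -7*(107 + 104)*209 = -1477*209 = -7*44099 = -308693)
(F + P)/(392464 + 170417) = (37053 - 308693)/(392464 + 170417) = -271640/562881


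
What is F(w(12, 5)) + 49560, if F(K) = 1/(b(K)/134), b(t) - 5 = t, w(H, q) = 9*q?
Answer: 1239067/25 ≈ 49563.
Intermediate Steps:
b(t) = 5 + t
F(K) = 1/(5/134 + K/134) (F(K) = 1/((5 + K)/134) = 1/((5 + K)*(1/134)) = 1/(5/134 + K/134))
F(w(12, 5)) + 49560 = 134/(5 + 9*5) + 49560 = 134/(5 + 45) + 49560 = 134/50 + 49560 = 134*(1/50) + 49560 = 67/25 + 49560 = 1239067/25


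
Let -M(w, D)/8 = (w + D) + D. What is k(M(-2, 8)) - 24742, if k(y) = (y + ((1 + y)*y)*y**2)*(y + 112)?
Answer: -24742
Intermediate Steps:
M(w, D) = -16*D - 8*w (M(w, D) = -8*((w + D) + D) = -8*((D + w) + D) = -8*(w + 2*D) = -16*D - 8*w)
k(y) = (112 + y)*(y + y**3*(1 + y)) (k(y) = (y + (y*(1 + y))*y**2)*(112 + y) = (y + y**3*(1 + y))*(112 + y) = (112 + y)*(y + y**3*(1 + y)))
k(M(-2, 8)) - 24742 = (-16*8 - 8*(-2))*(112 + (-16*8 - 8*(-2)) + (-16*8 - 8*(-2))**4 + 112*(-16*8 - 8*(-2))**2 + 113*(-16*8 - 8*(-2))**3) - 24742 = (-128 + 16)*(112 + (-128 + 16) + (-128 + 16)**4 + 112*(-128 + 16)**2 + 113*(-128 + 16)**3) - 24742 = -112*(112 - 112 + (-112)**4 + 112*(-112)**2 + 113*(-112)**3) - 24742 = -112*(112 - 112 + 157351936 + 112*12544 + 113*(-1404928)) - 24742 = -112*(112 - 112 + 157351936 + 1404928 - 158756864) - 24742 = -112*0 - 24742 = 0 - 24742 = -24742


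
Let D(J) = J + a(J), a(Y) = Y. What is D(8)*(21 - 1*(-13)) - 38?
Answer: 506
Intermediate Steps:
D(J) = 2*J (D(J) = J + J = 2*J)
D(8)*(21 - 1*(-13)) - 38 = (2*8)*(21 - 1*(-13)) - 38 = 16*(21 + 13) - 38 = 16*34 - 38 = 544 - 38 = 506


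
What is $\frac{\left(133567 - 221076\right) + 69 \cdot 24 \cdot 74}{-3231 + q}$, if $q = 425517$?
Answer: $\frac{35035}{422286} \approx 0.082965$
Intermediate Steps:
$\frac{\left(133567 - 221076\right) + 69 \cdot 24 \cdot 74}{-3231 + q} = \frac{\left(133567 - 221076\right) + 69 \cdot 24 \cdot 74}{-3231 + 425517} = \frac{-87509 + 1656 \cdot 74}{422286} = \left(-87509 + 122544\right) \frac{1}{422286} = 35035 \cdot \frac{1}{422286} = \frac{35035}{422286}$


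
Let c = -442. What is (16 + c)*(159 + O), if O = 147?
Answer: -130356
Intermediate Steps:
(16 + c)*(159 + O) = (16 - 442)*(159 + 147) = -426*306 = -130356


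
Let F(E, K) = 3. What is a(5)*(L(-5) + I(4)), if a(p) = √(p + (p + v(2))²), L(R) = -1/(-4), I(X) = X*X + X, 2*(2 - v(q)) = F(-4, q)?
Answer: 81*√141/8 ≈ 120.23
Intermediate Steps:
v(q) = ½ (v(q) = 2 - ½*3 = 2 - 3/2 = ½)
I(X) = X + X² (I(X) = X² + X = X + X²)
L(R) = ¼ (L(R) = -1*(-¼) = ¼)
a(p) = √(p + (½ + p)²) (a(p) = √(p + (p + ½)²) = √(p + (½ + p)²))
a(5)*(L(-5) + I(4)) = (√((1 + 2*5)² + 4*5)/2)*(¼ + 4*(1 + 4)) = (√((1 + 10)² + 20)/2)*(¼ + 4*5) = (√(11² + 20)/2)*(¼ + 20) = (√(121 + 20)/2)*(81/4) = (√141/2)*(81/4) = 81*√141/8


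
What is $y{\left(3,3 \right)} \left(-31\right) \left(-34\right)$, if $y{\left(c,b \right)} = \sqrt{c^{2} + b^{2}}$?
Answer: $3162 \sqrt{2} \approx 4471.7$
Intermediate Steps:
$y{\left(c,b \right)} = \sqrt{b^{2} + c^{2}}$
$y{\left(3,3 \right)} \left(-31\right) \left(-34\right) = \sqrt{3^{2} + 3^{2}} \left(-31\right) \left(-34\right) = \sqrt{9 + 9} \left(-31\right) \left(-34\right) = \sqrt{18} \left(-31\right) \left(-34\right) = 3 \sqrt{2} \left(-31\right) \left(-34\right) = - 93 \sqrt{2} \left(-34\right) = 3162 \sqrt{2}$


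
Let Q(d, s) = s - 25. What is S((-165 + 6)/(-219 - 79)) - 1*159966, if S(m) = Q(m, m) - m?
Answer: -159991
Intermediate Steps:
Q(d, s) = -25 + s
S(m) = -25 (S(m) = (-25 + m) - m = -25)
S((-165 + 6)/(-219 - 79)) - 1*159966 = -25 - 1*159966 = -25 - 159966 = -159991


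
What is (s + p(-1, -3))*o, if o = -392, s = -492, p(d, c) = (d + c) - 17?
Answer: 201096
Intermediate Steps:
p(d, c) = -17 + c + d (p(d, c) = (c + d) - 17 = -17 + c + d)
(s + p(-1, -3))*o = (-492 + (-17 - 3 - 1))*(-392) = (-492 - 21)*(-392) = -513*(-392) = 201096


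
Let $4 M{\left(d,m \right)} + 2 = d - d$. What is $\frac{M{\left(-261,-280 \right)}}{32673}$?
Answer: $- \frac{1}{65346} \approx -1.5303 \cdot 10^{-5}$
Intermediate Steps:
$M{\left(d,m \right)} = - \frac{1}{2}$ ($M{\left(d,m \right)} = - \frac{1}{2} + \frac{d - d}{4} = - \frac{1}{2} + \frac{1}{4} \cdot 0 = - \frac{1}{2} + 0 = - \frac{1}{2}$)
$\frac{M{\left(-261,-280 \right)}}{32673} = - \frac{1}{2 \cdot 32673} = \left(- \frac{1}{2}\right) \frac{1}{32673} = - \frac{1}{65346}$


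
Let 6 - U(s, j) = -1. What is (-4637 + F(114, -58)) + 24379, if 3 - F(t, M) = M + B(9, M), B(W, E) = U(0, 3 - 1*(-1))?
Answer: 19796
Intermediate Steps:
U(s, j) = 7 (U(s, j) = 6 - 1*(-1) = 6 + 1 = 7)
B(W, E) = 7
F(t, M) = -4 - M (F(t, M) = 3 - (M + 7) = 3 - (7 + M) = 3 + (-7 - M) = -4 - M)
(-4637 + F(114, -58)) + 24379 = (-4637 + (-4 - 1*(-58))) + 24379 = (-4637 + (-4 + 58)) + 24379 = (-4637 + 54) + 24379 = -4583 + 24379 = 19796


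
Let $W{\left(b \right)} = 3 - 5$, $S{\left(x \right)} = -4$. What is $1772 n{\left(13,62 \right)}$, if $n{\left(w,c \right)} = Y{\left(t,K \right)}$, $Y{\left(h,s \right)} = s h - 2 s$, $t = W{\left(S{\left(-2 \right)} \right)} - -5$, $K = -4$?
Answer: $-7088$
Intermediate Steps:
$W{\left(b \right)} = -2$ ($W{\left(b \right)} = 3 - 5 = -2$)
$t = 3$ ($t = -2 - -5 = -2 + 5 = 3$)
$Y{\left(h,s \right)} = - 2 s + h s$ ($Y{\left(h,s \right)} = h s - 2 s = - 2 s + h s$)
$n{\left(w,c \right)} = -4$ ($n{\left(w,c \right)} = - 4 \left(-2 + 3\right) = \left(-4\right) 1 = -4$)
$1772 n{\left(13,62 \right)} = 1772 \left(-4\right) = -7088$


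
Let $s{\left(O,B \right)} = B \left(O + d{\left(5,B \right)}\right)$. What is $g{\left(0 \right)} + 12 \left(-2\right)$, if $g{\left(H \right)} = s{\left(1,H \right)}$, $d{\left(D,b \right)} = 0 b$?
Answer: $-24$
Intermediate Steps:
$d{\left(D,b \right)} = 0$
$s{\left(O,B \right)} = B O$ ($s{\left(O,B \right)} = B \left(O + 0\right) = B O$)
$g{\left(H \right)} = H$ ($g{\left(H \right)} = H 1 = H$)
$g{\left(0 \right)} + 12 \left(-2\right) = 0 + 12 \left(-2\right) = 0 - 24 = -24$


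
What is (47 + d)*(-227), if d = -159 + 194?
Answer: -18614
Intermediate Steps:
d = 35
(47 + d)*(-227) = (47 + 35)*(-227) = 82*(-227) = -18614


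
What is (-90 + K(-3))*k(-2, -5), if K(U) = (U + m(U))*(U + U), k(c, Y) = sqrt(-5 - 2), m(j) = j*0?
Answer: -72*I*sqrt(7) ≈ -190.49*I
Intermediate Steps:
m(j) = 0
k(c, Y) = I*sqrt(7) (k(c, Y) = sqrt(-7) = I*sqrt(7))
K(U) = 2*U**2 (K(U) = (U + 0)*(U + U) = U*(2*U) = 2*U**2)
(-90 + K(-3))*k(-2, -5) = (-90 + 2*(-3)**2)*(I*sqrt(7)) = (-90 + 2*9)*(I*sqrt(7)) = (-90 + 18)*(I*sqrt(7)) = -72*I*sqrt(7)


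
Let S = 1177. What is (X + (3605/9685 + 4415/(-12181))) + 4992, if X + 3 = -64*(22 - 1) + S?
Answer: 8751798260/1814969 ≈ 4822.0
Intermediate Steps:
X = -170 (X = -3 + (-64*(22 - 1) + 1177) = -3 + (-64*21 + 1177) = -3 + (-1344 + 1177) = -3 - 167 = -170)
(X + (3605/9685 + 4415/(-12181))) + 4992 = (-170 + (3605/9685 + 4415/(-12181))) + 4992 = (-170 + (3605*(1/9685) + 4415*(-1/12181))) + 4992 = (-170 + (721/1937 - 4415/12181)) + 4992 = (-170 + 17742/1814969) + 4992 = -308526988/1814969 + 4992 = 8751798260/1814969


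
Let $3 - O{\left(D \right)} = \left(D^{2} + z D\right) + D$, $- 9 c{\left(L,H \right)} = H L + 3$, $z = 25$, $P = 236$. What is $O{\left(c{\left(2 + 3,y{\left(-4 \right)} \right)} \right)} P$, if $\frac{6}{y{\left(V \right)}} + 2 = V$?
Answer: $- \frac{54044}{81} \approx -667.21$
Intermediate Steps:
$y{\left(V \right)} = \frac{6}{-2 + V}$
$c{\left(L,H \right)} = - \frac{1}{3} - \frac{H L}{9}$ ($c{\left(L,H \right)} = - \frac{H L + 3}{9} = - \frac{3 + H L}{9} = - \frac{1}{3} - \frac{H L}{9}$)
$O{\left(D \right)} = 3 - D^{2} - 26 D$ ($O{\left(D \right)} = 3 - \left(\left(D^{2} + 25 D\right) + D\right) = 3 - \left(D^{2} + 26 D\right) = 3 - D^{2} - 26 D$)
$O{\left(c{\left(2 + 3,y{\left(-4 \right)} \right)} \right)} P = \left(3 - \left(- \frac{1}{3} - \frac{\frac{6}{-2 - 4} \left(2 + 3\right)}{9}\right)^{2} - 26 \left(- \frac{1}{3} - \frac{\frac{6}{-2 - 4} \left(2 + 3\right)}{9}\right)\right) 236 = \left(3 - \left(- \frac{1}{3} - \frac{1}{9} \frac{6}{-6} \cdot 5\right)^{2} - 26 \left(- \frac{1}{3} - \frac{1}{9} \frac{6}{-6} \cdot 5\right)\right) 236 = \left(3 - \left(- \frac{1}{3} - \frac{1}{9} \cdot 6 \left(- \frac{1}{6}\right) 5\right)^{2} - 26 \left(- \frac{1}{3} - \frac{1}{9} \cdot 6 \left(- \frac{1}{6}\right) 5\right)\right) 236 = \left(3 - \left(- \frac{1}{3} - \left(- \frac{1}{9}\right) 5\right)^{2} - 26 \left(- \frac{1}{3} - \left(- \frac{1}{9}\right) 5\right)\right) 236 = \left(3 - \left(- \frac{1}{3} + \frac{5}{9}\right)^{2} - 26 \left(- \frac{1}{3} + \frac{5}{9}\right)\right) 236 = \left(3 - \left(\frac{2}{9}\right)^{2} - \frac{52}{9}\right) 236 = \left(3 - \frac{4}{81} - \frac{52}{9}\right) 236 = \left(- \frac{229}{81}\right) 236 = - \frac{54044}{81}$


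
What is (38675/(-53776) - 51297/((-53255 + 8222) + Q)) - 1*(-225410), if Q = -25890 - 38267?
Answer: 661780649107311/2935900720 ≈ 2.2541e+5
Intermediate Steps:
Q = -64157
(38675/(-53776) - 51297/((-53255 + 8222) + Q)) - 1*(-225410) = (38675/(-53776) - 51297/((-53255 + 8222) - 64157)) - 1*(-225410) = (38675*(-1/53776) - 51297/(-45033 - 64157)) + 225410 = (-38675/53776 - 51297/(-109190)) + 225410 = (-38675/53776 - 51297*(-1/109190)) + 225410 = (-38675/53776 + 51297/109190) + 225410 = -732187889/2935900720 + 225410 = 661780649107311/2935900720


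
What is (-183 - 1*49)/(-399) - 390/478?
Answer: -22357/95361 ≈ -0.23445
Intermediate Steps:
(-183 - 1*49)/(-399) - 390/478 = (-183 - 49)*(-1/399) - 390*1/478 = -232*(-1/399) - 195/239 = 232/399 - 195/239 = -22357/95361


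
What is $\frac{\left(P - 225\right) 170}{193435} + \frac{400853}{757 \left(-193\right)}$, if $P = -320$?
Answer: $- \frac{18215051541}{5652209387} \approx -3.2226$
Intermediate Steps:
$\frac{\left(P - 225\right) 170}{193435} + \frac{400853}{757 \left(-193\right)} = \frac{\left(-320 - 225\right) 170}{193435} + \frac{400853}{757 \left(-193\right)} = \left(-545\right) 170 \cdot \frac{1}{193435} + \frac{400853}{-146101} = \left(-92650\right) \frac{1}{193435} + 400853 \left(- \frac{1}{146101}\right) = - \frac{18530}{38687} - \frac{400853}{146101} = - \frac{18215051541}{5652209387}$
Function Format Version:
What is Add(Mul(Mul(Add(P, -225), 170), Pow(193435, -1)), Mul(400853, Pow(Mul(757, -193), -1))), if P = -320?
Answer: Rational(-18215051541, 5652209387) ≈ -3.2226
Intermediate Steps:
Add(Mul(Mul(Add(P, -225), 170), Pow(193435, -1)), Mul(400853, Pow(Mul(757, -193), -1))) = Add(Mul(Mul(Add(-320, -225), 170), Pow(193435, -1)), Mul(400853, Pow(Mul(757, -193), -1))) = Add(Mul(Mul(-545, 170), Rational(1, 193435)), Mul(400853, Pow(-146101, -1))) = Add(Mul(-92650, Rational(1, 193435)), Mul(400853, Rational(-1, 146101))) = Add(Rational(-18530, 38687), Rational(-400853, 146101)) = Rational(-18215051541, 5652209387)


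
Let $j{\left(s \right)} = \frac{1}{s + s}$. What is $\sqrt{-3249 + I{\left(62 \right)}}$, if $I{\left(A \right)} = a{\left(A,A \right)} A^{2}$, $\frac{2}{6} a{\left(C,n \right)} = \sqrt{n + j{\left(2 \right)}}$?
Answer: $\sqrt{-3249 + 5766 \sqrt{249}} \approx 296.2$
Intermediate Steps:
$j{\left(s \right)} = \frac{1}{2 s}$
$a{\left(C,n \right)} = 3 \sqrt{\frac{1}{4} + n}$ ($a{\left(C,n \right)} = 3 \sqrt{n + \frac{1}{2 \cdot 2}} = 3 \sqrt{n + \frac{1}{2} \cdot \frac{1}{2}} = 3 \sqrt{n + \frac{1}{4}} = 3 \sqrt{\frac{1}{4} + n}$)
$I{\left(A \right)} = \frac{3 A^{2} \sqrt{1 + 4 A}}{2}$ ($I{\left(A \right)} = \frac{3 \sqrt{1 + 4 A}}{2} A^{2} = \frac{3 A^{2} \sqrt{1 + 4 A}}{2}$)
$\sqrt{-3249 + I{\left(62 \right)}} = \sqrt{-3249 + \frac{3 \cdot 62^{2} \sqrt{1 + 4 \cdot 62}}{2}} = \sqrt{-3249 + \frac{3}{2} \cdot 3844 \sqrt{1 + 248}} = \sqrt{-3249 + \frac{3}{2} \cdot 3844 \sqrt{249}} = \sqrt{-3249 + 5766 \sqrt{249}}$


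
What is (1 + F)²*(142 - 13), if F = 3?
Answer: 2064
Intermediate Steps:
(1 + F)²*(142 - 13) = (1 + 3)²*(142 - 13) = 4²*129 = 16*129 = 2064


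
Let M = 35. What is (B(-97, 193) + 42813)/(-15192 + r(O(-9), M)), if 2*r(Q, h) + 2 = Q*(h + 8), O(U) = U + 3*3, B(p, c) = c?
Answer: -43006/15193 ≈ -2.8306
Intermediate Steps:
O(U) = 9 + U (O(U) = U + 9 = 9 + U)
r(Q, h) = -1 + Q*(8 + h)/2 (r(Q, h) = -1 + (Q*(h + 8))/2 = -1 + (Q*(8 + h))/2 = -1 + Q*(8 + h)/2)
(B(-97, 193) + 42813)/(-15192 + r(O(-9), M)) = (193 + 42813)/(-15192 + (-1 + 4*(9 - 9) + (1/2)*(9 - 9)*35)) = 43006/(-15192 + (-1 + 4*0 + (1/2)*0*35)) = 43006/(-15192 + (-1 + 0 + 0)) = 43006/(-15192 - 1) = 43006/(-15193) = 43006*(-1/15193) = -43006/15193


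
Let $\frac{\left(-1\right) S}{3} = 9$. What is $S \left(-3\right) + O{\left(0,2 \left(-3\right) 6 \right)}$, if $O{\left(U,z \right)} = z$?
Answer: $45$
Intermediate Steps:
$S = -27$ ($S = \left(-3\right) 9 = -27$)
$S \left(-3\right) + O{\left(0,2 \left(-3\right) 6 \right)} = \left(-27\right) \left(-3\right) + 2 \left(-3\right) 6 = 81 - 36 = 45$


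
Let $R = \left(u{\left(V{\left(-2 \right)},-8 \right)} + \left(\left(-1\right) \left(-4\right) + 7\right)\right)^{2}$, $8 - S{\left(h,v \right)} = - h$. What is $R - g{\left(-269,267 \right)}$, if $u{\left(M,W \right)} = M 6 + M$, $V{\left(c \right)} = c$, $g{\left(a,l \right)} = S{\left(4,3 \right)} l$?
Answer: $-3195$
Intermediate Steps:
$S{\left(h,v \right)} = 8 + h$ ($S{\left(h,v \right)} = 8 - - h = 8 + h$)
$g{\left(a,l \right)} = 12 l$ ($g{\left(a,l \right)} = \left(8 + 4\right) l = 12 l$)
$u{\left(M,W \right)} = 7 M$ ($u{\left(M,W \right)} = 6 M + M = 7 M$)
$R = 9$ ($R = \left(7 \left(-2\right) + \left(\left(-1\right) \left(-4\right) + 7\right)\right)^{2} = \left(-14 + \left(4 + 7\right)\right)^{2} = \left(-14 + 11\right)^{2} = \left(-3\right)^{2} = 9$)
$R - g{\left(-269,267 \right)} = 9 - 12 \cdot 267 = 9 - 3204 = -3195$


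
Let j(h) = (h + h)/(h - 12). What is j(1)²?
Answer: 4/121 ≈ 0.033058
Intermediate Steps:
j(h) = 2*h/(-12 + h) (j(h) = (2*h)/(-12 + h) = 2*h/(-12 + h))
j(1)² = (2*1/(-12 + 1))² = (2*1/(-11))² = (2*1*(-1/11))² = (-2/11)² = 4/121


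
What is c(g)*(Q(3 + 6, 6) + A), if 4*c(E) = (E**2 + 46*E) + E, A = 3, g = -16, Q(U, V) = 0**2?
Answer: -372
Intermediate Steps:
Q(U, V) = 0
c(E) = E**2/4 + 47*E/4 (c(E) = ((E**2 + 46*E) + E)/4 = (E**2 + 47*E)/4 = E**2/4 + 47*E/4)
c(g)*(Q(3 + 6, 6) + A) = ((1/4)*(-16)*(47 - 16))*(0 + 3) = ((1/4)*(-16)*31)*3 = -124*3 = -372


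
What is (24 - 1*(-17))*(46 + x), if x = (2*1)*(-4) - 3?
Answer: 1435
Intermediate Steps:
x = -11 (x = 2*(-4) - 3 = -8 - 3 = -11)
(24 - 1*(-17))*(46 + x) = (24 - 1*(-17))*(46 - 11) = (24 + 17)*35 = 41*35 = 1435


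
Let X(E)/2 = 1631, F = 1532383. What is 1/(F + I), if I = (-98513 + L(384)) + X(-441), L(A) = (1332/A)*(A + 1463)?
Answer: 32/46193241 ≈ 6.9274e-7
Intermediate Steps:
X(E) = 3262 (X(E) = 2*1631 = 3262)
L(A) = 1332*(1463 + A)/A (L(A) = (1332/A)*(1463 + A) = 1332*(1463 + A)/A)
I = -2843015/32 (I = (-98513 + (1332 + 1948716/384)) + 3262 = (-98513 + (1332 + 1948716*(1/384))) + 3262 = (-98513 + (1332 + 162393/32)) + 3262 = (-98513 + 205017/32) + 3262 = -2947399/32 + 3262 = -2843015/32 ≈ -88844.)
1/(F + I) = 1/(1532383 - 2843015/32) = 1/(46193241/32) = 32/46193241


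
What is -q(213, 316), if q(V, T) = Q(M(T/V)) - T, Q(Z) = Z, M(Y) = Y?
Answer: 66992/213 ≈ 314.52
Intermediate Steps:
q(V, T) = -T + T/V (q(V, T) = T/V - T = -T + T/V)
-q(213, 316) = -(-1*316 + 316/213) = -(-316 + 316*(1/213)) = -(-316 + 316/213) = -1*(-66992/213) = 66992/213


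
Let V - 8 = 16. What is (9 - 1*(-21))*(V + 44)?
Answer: 2040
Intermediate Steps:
V = 24 (V = 8 + 16 = 24)
(9 - 1*(-21))*(V + 44) = (9 - 1*(-21))*(24 + 44) = (9 + 21)*68 = 30*68 = 2040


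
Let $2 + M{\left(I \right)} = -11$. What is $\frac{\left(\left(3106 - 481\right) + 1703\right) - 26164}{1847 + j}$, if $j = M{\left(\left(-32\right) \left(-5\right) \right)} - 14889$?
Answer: $\frac{21836}{13055} \approx 1.6726$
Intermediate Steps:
$M{\left(I \right)} = -13$ ($M{\left(I \right)} = -2 - 11 = -13$)
$j = -14902$ ($j = -13 - 14889 = -14902$)
$\frac{\left(\left(3106 - 481\right) + 1703\right) - 26164}{1847 + j} = \frac{\left(\left(3106 - 481\right) + 1703\right) - 26164}{1847 - 14902} = \frac{\left(2625 + 1703\right) - 26164}{-13055} = \left(4328 - 26164\right) \left(- \frac{1}{13055}\right) = \left(-21836\right) \left(- \frac{1}{13055}\right) = \frac{21836}{13055}$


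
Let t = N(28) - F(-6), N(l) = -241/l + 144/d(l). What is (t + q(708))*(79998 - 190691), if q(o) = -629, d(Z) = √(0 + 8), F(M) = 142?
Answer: 2416317497/28 - 3984948*√2 ≈ 8.0662e+7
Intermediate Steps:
d(Z) = 2*√2 (d(Z) = √8 = 2*√2)
N(l) = -241/l + 36*√2 (N(l) = -241/l + 144/((2*√2)) = -241/l + 144*(√2/4) = -241/l + 36*√2)
t = -4217/28 + 36*√2 (t = (-241/28 + 36*√2) - 1*142 = (-241*1/28 + 36*√2) - 142 = (-241/28 + 36*√2) - 142 = -4217/28 + 36*√2 ≈ -99.695)
(t + q(708))*(79998 - 190691) = ((-4217/28 + 36*√2) - 629)*(79998 - 190691) = (-21829/28 + 36*√2)*(-110693) = 2416317497/28 - 3984948*√2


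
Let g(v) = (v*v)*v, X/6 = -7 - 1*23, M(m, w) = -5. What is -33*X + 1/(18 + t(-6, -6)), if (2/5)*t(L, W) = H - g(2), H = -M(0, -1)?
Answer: 124742/21 ≈ 5940.1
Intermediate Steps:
X = -180 (X = 6*(-7 - 1*23) = 6*(-7 - 23) = 6*(-30) = -180)
H = 5 (H = -1*(-5) = 5)
g(v) = v³ (g(v) = v²*v = v³)
t(L, W) = -15/2 (t(L, W) = 5*(5 - 1*2³)/2 = 5*(5 - 1*8)/2 = 5*(5 - 8)/2 = (5/2)*(-3) = -15/2)
-33*X + 1/(18 + t(-6, -6)) = -33*(-180) + 1/(18 - 15/2) = 5940 + 1/(21/2) = 5940 + 2/21 = 124742/21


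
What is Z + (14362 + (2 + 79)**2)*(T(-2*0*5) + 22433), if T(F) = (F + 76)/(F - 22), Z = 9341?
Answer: 5162329926/11 ≈ 4.6930e+8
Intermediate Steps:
T(F) = (76 + F)/(-22 + F)
Z + (14362 + (2 + 79)**2)*(T(-2*0*5) + 22433) = 9341 + (14362 + (2 + 79)**2)*((76 - 2*0*5)/(-22 - 2*0*5) + 22433) = 9341 + (14362 + 81**2)*((76 + 0*5)/(-22 + 0*5) + 22433) = 9341 + (14362 + 6561)*((76 + 0)/(-22 + 0) + 22433) = 9341 + 20923*(76/(-22) + 22433) = 9341 + 20923*(-1/22*76 + 22433) = 9341 + 20923*(-38/11 + 22433) = 9341 + 20923*(246725/11) = 9341 + 5162227175/11 = 5162329926/11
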